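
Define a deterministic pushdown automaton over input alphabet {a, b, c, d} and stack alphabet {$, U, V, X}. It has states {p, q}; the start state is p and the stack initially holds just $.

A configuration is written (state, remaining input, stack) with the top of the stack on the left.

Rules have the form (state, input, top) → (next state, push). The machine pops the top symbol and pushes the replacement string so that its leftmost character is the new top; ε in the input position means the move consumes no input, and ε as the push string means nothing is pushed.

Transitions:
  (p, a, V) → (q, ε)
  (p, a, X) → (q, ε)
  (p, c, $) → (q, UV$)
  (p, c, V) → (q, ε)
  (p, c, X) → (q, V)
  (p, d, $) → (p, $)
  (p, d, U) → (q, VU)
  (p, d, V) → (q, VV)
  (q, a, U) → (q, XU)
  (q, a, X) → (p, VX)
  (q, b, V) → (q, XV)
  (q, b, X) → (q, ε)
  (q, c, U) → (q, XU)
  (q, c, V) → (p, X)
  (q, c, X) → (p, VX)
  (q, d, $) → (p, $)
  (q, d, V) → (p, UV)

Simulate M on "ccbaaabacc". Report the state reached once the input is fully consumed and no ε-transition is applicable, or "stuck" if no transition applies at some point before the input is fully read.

(p, ccbaaabacc, $)
  read c, top $: go to q, push UV$ → (q, cbaaabacc, UV$)
  read c, top U: go to q, push XU → (q, baaabacc, XUV$)
  read b, top X: go to q, push ε → (q, aaabacc, UV$)
  read a, top U: go to q, push XU → (q, aabacc, XUV$)
  read a, top X: go to p, push VX → (p, abacc, VXUV$)
  read a, top V: go to q, push ε → (q, bacc, XUV$)
  read b, top X: go to q, push ε → (q, acc, UV$)
  read a, top U: go to q, push XU → (q, cc, XUV$)
  read c, top X: go to p, push VX → (p, c, VXUV$)
  read c, top V: go to q, push ε → (q, ε, XUV$)
All input consumed; M is in state q.

q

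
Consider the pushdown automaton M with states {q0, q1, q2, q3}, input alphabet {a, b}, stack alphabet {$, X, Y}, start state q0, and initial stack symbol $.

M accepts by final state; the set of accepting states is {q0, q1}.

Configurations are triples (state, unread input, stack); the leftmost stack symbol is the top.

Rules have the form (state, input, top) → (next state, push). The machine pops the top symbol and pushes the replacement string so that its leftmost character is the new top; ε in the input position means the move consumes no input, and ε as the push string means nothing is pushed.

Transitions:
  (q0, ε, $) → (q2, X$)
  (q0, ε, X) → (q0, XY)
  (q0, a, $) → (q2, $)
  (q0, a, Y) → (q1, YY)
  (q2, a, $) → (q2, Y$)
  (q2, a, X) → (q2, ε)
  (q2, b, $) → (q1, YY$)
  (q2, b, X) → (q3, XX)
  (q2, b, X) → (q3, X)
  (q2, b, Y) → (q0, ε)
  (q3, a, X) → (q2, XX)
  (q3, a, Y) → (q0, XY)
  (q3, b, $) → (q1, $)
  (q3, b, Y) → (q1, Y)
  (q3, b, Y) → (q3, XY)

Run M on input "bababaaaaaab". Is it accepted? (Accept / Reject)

One accepting computation: (q0, bababaaaaaab, $) ⊢ (q2, bababaaaaaab, X$) ⊢ (q3, ababaaaaaab, XX$) ⊢ (q2, babaaaaaab, XXX$) ⊢ (q3, abaaaaaab, XXX$) ⊢ (q2, baaaaaab, XXXX$) ⊢ (q3, aaaaaab, XXXX$) ⊢ (q2, aaaaab, XXXXX$) ⊢ (q2, aaaab, XXXX$) ⊢ (q2, aaab, XXX$) ⊢ (q2, aab, XX$) ⊢ (q2, ab, X$) ⊢ (q2, b, $) ⊢ (q1, ε, YY$)
All input consumed and state q1 ∈ F.

Accept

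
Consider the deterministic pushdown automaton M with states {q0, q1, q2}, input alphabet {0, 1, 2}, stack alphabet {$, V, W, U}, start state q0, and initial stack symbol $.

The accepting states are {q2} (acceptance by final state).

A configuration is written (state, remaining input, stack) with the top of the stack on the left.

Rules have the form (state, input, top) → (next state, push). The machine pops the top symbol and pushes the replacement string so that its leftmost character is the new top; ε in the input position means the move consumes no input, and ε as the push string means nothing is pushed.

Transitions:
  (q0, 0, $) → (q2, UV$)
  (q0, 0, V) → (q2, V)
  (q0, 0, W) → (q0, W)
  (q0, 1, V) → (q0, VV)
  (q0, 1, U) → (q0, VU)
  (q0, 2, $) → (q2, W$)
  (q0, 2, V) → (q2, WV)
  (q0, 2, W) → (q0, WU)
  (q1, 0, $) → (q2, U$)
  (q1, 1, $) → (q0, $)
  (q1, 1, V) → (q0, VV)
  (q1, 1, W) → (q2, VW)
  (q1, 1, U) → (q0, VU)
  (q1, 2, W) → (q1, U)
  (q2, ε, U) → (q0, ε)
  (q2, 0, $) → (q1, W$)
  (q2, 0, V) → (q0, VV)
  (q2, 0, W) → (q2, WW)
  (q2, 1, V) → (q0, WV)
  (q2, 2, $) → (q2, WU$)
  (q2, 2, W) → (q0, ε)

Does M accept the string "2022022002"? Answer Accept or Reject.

Reject

(q0, 2022022002, $) ⊢ (q2, 022022002, W$) ⊢ (q2, 22022002, WW$) ⊢ (q0, 2022002, W$) ⊢ (q0, 022002, WU$) ⊢ (q0, 22002, WU$) ⊢ (q0, 2002, WUU$) ⊢ (q0, 002, WUUU$) ⊢ (q0, 02, WUUU$) ⊢ (q0, 2, WUUU$) ⊢ (q0, ε, WUUUU$)
All input consumed; state q0 ∉ F and no further ε-move applies.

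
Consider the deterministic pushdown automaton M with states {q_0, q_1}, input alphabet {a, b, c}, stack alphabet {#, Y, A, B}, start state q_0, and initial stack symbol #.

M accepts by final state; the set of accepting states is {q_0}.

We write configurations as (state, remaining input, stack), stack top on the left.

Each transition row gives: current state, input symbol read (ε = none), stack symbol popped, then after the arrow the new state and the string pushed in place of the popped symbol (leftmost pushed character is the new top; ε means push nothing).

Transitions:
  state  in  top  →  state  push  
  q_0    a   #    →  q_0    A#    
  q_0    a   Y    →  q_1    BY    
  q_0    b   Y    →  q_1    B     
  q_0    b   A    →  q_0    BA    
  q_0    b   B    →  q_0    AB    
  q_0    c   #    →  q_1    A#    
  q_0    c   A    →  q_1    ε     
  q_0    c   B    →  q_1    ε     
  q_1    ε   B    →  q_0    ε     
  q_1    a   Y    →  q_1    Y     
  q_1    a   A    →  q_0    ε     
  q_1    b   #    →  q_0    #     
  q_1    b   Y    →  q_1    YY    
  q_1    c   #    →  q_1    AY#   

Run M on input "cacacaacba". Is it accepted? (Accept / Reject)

(q_0, cacacaacba, #)
  read c, top #: go to q_1, push A# → (q_1, acacaacba, A#)
  read a, top A: go to q_0, push ε → (q_0, cacaacba, #)
  read c, top #: go to q_1, push A# → (q_1, acaacba, A#)
  read a, top A: go to q_0, push ε → (q_0, caacba, #)
  read c, top #: go to q_1, push A# → (q_1, aacba, A#)
  read a, top A: go to q_0, push ε → (q_0, acba, #)
  read a, top #: go to q_0, push A# → (q_0, cba, A#)
  read c, top A: go to q_1, push ε → (q_1, ba, #)
  read b, top #: go to q_0, push # → (q_0, a, #)
  read a, top #: go to q_0, push A# → (q_0, ε, A#)
All input consumed; state q_0 ∈ F.

Accept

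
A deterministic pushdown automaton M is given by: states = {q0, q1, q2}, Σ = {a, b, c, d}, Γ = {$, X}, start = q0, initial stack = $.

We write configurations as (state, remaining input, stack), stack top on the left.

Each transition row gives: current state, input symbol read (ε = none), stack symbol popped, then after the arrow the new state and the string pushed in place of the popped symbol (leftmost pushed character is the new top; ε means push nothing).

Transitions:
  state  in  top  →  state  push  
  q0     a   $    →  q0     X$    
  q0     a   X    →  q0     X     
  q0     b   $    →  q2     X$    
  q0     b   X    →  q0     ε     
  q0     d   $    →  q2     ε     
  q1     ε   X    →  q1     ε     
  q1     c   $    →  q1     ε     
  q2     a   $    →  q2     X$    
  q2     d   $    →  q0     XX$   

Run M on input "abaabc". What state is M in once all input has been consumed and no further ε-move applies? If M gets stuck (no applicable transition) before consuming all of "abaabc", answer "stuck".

stuck

(q0, abaabc, $)
  read a, top $: go to q0, push X$ → (q0, baabc, X$)
  read b, top X: go to q0, push ε → (q0, aabc, $)
  read a, top $: go to q0, push X$ → (q0, abc, X$)
  read a, top X: go to q0, push X → (q0, bc, X$)
  read b, top X: go to q0, push ε → (q0, c, $)
No transition for (q0, c, top $); M blocks with input c remaining.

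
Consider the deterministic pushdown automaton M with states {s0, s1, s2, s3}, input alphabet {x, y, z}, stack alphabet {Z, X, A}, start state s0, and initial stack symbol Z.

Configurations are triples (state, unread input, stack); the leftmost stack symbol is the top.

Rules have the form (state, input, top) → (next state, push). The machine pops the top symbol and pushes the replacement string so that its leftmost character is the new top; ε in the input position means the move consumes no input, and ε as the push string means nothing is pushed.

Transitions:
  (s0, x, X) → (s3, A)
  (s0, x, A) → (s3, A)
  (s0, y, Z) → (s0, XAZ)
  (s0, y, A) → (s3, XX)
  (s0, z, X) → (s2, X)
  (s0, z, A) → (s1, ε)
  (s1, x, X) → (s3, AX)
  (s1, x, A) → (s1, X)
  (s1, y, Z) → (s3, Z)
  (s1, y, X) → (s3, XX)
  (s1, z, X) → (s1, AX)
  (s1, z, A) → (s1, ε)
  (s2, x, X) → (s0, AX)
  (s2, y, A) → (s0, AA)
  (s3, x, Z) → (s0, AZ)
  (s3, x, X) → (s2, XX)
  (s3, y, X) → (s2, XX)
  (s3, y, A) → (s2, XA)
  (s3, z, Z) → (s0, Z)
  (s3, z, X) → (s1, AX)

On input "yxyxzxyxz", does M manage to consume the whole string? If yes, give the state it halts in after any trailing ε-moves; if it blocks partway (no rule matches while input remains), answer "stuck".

s1

(s0, yxyxzxyxz, Z) ⊢ (s0, xyxzxyxz, XAZ) ⊢ (s3, yxzxyxz, AAZ) ⊢ (s2, xzxyxz, XAAZ) ⊢ (s0, zxyxz, AXAAZ) ⊢ (s1, xyxz, XAAZ) ⊢ (s3, yxz, AXAAZ) ⊢ (s2, xz, XAXAAZ) ⊢ (s0, z, AXAXAAZ) ⊢ (s1, ε, XAXAAZ)
All input consumed; M is in state s1.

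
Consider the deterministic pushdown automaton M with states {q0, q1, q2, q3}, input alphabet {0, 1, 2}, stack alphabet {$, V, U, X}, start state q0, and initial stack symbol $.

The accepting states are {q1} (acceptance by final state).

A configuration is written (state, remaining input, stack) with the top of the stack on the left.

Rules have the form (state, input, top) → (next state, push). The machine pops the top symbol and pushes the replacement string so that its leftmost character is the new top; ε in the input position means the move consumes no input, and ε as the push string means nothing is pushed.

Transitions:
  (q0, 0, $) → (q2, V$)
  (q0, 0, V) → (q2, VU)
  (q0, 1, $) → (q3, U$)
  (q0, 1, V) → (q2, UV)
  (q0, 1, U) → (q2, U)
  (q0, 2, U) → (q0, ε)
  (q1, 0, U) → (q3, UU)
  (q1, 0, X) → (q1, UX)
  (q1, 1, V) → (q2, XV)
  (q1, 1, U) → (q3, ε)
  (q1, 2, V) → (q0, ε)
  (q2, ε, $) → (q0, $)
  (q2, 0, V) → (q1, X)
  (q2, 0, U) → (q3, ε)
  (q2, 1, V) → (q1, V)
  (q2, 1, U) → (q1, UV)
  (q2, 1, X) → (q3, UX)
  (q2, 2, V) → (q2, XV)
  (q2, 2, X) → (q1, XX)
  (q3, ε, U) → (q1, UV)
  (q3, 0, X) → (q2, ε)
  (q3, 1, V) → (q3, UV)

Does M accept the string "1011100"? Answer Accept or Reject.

Reject

(q0, 1011100, $)
  read 1, top $: go to q3, push U$ → (q3, 011100, U$)
  ε-move, top U: go to q1, push UV → (q1, 011100, UV$)
  read 0, top U: go to q3, push UU → (q3, 11100, UUV$)
  ε-move, top U: go to q1, push UV → (q1, 11100, UVUV$)
  read 1, top U: go to q3, push ε → (q3, 1100, VUV$)
  read 1, top V: go to q3, push UV → (q3, 100, UVUV$)
  ε-move, top U: go to q1, push UV → (q1, 100, UVVUV$)
  read 1, top U: go to q3, push ε → (q3, 00, VVUV$)
No transition applies at (q3, 00, VVUV$); input not fully consumed.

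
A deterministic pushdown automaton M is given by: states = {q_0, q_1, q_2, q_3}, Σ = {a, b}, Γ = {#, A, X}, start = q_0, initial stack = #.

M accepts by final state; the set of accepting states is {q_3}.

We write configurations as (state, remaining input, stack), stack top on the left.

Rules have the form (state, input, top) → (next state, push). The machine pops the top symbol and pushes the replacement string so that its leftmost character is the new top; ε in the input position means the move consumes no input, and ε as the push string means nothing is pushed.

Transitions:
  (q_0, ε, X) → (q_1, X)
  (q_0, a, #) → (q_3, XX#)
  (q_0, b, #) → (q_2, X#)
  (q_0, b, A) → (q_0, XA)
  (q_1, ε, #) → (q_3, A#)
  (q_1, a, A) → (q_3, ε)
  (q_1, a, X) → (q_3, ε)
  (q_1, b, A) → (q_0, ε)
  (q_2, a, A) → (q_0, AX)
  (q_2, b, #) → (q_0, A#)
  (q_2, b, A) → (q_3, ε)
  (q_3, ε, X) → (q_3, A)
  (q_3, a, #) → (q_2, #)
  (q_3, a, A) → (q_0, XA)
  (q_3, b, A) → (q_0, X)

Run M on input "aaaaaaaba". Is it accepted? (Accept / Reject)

Accept

(q_0, aaaaaaaba, #)
  read a, top #: go to q_3, push XX# → (q_3, aaaaaaba, XX#)
  ε-move, top X: go to q_3, push A → (q_3, aaaaaaba, AX#)
  read a, top A: go to q_0, push XA → (q_0, aaaaaba, XAX#)
  ε-move, top X: go to q_1, push X → (q_1, aaaaaba, XAX#)
  read a, top X: go to q_3, push ε → (q_3, aaaaba, AX#)
  read a, top A: go to q_0, push XA → (q_0, aaaba, XAX#)
  ε-move, top X: go to q_1, push X → (q_1, aaaba, XAX#)
  read a, top X: go to q_3, push ε → (q_3, aaba, AX#)
  read a, top A: go to q_0, push XA → (q_0, aba, XAX#)
  ε-move, top X: go to q_1, push X → (q_1, aba, XAX#)
  read a, top X: go to q_3, push ε → (q_3, ba, AX#)
  read b, top A: go to q_0, push X → (q_0, a, XX#)
  ε-move, top X: go to q_1, push X → (q_1, a, XX#)
  read a, top X: go to q_3, push ε → (q_3, ε, X#)
All input consumed; state q_3 ∈ F.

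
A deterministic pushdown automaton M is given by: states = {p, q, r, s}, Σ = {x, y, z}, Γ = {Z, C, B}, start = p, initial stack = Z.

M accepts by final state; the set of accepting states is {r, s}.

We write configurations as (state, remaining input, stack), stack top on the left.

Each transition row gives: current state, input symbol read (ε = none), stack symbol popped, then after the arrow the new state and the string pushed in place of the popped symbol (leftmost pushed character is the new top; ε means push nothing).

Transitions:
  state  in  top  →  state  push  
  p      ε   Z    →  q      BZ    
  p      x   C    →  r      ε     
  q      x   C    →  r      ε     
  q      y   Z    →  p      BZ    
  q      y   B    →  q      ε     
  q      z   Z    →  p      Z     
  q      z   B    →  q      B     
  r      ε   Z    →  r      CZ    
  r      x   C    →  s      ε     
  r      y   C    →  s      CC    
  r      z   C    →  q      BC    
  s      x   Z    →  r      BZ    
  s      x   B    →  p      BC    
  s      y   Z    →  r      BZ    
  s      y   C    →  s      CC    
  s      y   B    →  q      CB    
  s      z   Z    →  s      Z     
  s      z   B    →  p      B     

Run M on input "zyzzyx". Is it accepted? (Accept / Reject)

Reject

(p, zyzzyx, Z) ⊢ (q, zyzzyx, BZ) ⊢ (q, yzzyx, BZ) ⊢ (q, zzyx, Z) ⊢ (p, zyx, Z) ⊢ (q, zyx, BZ) ⊢ (q, yx, BZ) ⊢ (q, x, Z)
No transition applies at (q, x, Z); input not fully consumed.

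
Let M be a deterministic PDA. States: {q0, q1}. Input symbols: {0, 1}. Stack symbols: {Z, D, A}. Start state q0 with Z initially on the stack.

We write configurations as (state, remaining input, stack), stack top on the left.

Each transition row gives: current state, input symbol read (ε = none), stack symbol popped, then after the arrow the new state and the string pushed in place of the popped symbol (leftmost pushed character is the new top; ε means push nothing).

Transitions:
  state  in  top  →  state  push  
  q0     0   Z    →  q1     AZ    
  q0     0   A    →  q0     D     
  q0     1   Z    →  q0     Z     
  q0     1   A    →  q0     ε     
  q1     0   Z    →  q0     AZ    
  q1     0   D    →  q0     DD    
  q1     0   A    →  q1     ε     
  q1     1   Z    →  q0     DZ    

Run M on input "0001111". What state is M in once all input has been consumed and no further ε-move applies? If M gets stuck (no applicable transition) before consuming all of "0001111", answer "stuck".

q0

(q0, 0001111, Z)
  read 0, top Z: go to q1, push AZ → (q1, 001111, AZ)
  read 0, top A: go to q1, push ε → (q1, 01111, Z)
  read 0, top Z: go to q0, push AZ → (q0, 1111, AZ)
  read 1, top A: go to q0, push ε → (q0, 111, Z)
  read 1, top Z: go to q0, push Z → (q0, 11, Z)
  read 1, top Z: go to q0, push Z → (q0, 1, Z)
  read 1, top Z: go to q0, push Z → (q0, ε, Z)
All input consumed; M is in state q0.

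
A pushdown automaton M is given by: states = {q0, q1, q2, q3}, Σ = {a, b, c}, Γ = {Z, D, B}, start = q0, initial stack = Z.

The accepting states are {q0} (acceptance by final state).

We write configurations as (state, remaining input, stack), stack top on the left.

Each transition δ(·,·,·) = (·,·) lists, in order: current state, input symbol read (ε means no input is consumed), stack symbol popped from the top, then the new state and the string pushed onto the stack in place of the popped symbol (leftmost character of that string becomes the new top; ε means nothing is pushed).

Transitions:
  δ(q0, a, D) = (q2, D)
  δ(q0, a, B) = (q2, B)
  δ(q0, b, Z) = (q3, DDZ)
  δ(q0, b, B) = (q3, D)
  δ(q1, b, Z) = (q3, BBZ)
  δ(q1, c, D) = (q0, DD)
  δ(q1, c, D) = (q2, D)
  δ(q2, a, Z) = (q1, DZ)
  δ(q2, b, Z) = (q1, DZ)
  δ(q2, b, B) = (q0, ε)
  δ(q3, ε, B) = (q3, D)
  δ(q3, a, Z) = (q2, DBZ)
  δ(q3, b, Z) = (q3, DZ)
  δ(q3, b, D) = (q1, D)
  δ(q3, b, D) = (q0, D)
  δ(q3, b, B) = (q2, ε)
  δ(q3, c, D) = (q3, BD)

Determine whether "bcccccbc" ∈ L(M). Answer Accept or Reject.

One accepting computation: (q0, bcccccbc, Z) ⊢ (q3, cccccbc, DDZ) ⊢ (q3, ccccbc, BDDZ) ⊢ (q3, ccccbc, DDDZ) ⊢ (q3, cccbc, BDDDZ) ⊢ (q3, cccbc, DDDDZ) ⊢ (q3, ccbc, BDDDDZ) ⊢ (q3, ccbc, DDDDDZ) ⊢ (q3, cbc, BDDDDDZ) ⊢ (q3, cbc, DDDDDDZ) ⊢ (q3, bc, BDDDDDDZ) ⊢ (q3, bc, DDDDDDDZ) ⊢ (q1, c, DDDDDDDZ) ⊢ (q0, ε, DDDDDDDDZ)
All input consumed and state q0 ∈ F.

Accept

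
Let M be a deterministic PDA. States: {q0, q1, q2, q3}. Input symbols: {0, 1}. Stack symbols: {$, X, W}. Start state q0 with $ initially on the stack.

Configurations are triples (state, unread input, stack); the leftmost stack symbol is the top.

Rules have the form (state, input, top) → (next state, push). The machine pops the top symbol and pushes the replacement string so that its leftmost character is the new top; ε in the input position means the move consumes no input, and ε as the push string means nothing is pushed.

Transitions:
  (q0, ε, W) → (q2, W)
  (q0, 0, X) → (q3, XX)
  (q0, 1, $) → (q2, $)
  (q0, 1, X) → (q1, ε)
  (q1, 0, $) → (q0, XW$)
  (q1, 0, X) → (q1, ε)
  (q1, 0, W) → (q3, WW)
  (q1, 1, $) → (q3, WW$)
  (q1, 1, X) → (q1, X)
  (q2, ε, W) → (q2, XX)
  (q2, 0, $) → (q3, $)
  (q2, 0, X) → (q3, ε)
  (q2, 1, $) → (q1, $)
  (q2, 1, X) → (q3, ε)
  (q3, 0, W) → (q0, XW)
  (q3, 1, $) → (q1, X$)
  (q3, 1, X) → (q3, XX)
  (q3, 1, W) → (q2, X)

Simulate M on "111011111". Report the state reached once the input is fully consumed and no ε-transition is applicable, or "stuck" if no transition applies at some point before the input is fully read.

stuck

(q0, 111011111, $) ⊢ (q2, 11011111, $) ⊢ (q1, 1011111, $) ⊢ (q3, 011111, WW$) ⊢ (q0, 11111, XWW$) ⊢ (q1, 1111, WW$)
No transition for (q1, 1, top W); M blocks with input 1111 remaining.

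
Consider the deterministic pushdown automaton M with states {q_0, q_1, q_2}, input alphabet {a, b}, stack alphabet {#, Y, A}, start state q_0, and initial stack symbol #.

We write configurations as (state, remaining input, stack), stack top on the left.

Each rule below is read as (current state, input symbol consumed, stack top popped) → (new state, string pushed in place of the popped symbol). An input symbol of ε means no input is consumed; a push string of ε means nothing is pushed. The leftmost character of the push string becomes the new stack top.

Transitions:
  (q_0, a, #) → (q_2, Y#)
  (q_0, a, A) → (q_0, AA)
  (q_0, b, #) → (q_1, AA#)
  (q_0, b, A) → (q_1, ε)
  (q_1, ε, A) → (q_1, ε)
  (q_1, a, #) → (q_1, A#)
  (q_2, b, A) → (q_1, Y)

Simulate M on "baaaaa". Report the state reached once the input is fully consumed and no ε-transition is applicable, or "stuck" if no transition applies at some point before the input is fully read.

q_1

(q_0, baaaaa, #)
  read b, top #: go to q_1, push AA# → (q_1, aaaaa, AA#)
  ε-move, top A: go to q_1, push ε → (q_1, aaaaa, A#)
  ε-move, top A: go to q_1, push ε → (q_1, aaaaa, #)
  read a, top #: go to q_1, push A# → (q_1, aaaa, A#)
  ε-move, top A: go to q_1, push ε → (q_1, aaaa, #)
  read a, top #: go to q_1, push A# → (q_1, aaa, A#)
  ε-move, top A: go to q_1, push ε → (q_1, aaa, #)
  read a, top #: go to q_1, push A# → (q_1, aa, A#)
  ε-move, top A: go to q_1, push ε → (q_1, aa, #)
  read a, top #: go to q_1, push A# → (q_1, a, A#)
  ε-move, top A: go to q_1, push ε → (q_1, a, #)
  read a, top #: go to q_1, push A# → (q_1, ε, A#)
  ε-move, top A: go to q_1, push ε → (q_1, ε, #)
All input consumed; M is in state q_1.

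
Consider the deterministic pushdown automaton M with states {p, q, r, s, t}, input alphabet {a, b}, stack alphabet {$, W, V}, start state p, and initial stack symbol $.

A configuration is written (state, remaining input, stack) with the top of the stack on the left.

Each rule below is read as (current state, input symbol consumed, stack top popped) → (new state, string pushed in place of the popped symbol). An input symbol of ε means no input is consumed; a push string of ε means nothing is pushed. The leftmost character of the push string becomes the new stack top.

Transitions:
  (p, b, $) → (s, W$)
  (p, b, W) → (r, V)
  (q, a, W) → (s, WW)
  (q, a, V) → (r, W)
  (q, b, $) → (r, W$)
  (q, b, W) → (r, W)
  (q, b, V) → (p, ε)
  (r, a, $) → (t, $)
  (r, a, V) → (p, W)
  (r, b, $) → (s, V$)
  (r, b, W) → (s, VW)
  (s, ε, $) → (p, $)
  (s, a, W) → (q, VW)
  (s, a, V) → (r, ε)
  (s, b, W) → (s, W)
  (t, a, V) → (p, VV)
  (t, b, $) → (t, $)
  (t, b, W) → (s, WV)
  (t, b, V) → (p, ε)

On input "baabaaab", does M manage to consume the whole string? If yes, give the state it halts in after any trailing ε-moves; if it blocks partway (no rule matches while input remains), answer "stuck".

stuck

(p, baabaaab, $) ⊢ (s, aabaaab, W$) ⊢ (q, abaaab, VW$) ⊢ (r, baaab, WW$) ⊢ (s, aaab, VWW$) ⊢ (r, aab, WW$)
No transition for (r, a, top W); M blocks with input aab remaining.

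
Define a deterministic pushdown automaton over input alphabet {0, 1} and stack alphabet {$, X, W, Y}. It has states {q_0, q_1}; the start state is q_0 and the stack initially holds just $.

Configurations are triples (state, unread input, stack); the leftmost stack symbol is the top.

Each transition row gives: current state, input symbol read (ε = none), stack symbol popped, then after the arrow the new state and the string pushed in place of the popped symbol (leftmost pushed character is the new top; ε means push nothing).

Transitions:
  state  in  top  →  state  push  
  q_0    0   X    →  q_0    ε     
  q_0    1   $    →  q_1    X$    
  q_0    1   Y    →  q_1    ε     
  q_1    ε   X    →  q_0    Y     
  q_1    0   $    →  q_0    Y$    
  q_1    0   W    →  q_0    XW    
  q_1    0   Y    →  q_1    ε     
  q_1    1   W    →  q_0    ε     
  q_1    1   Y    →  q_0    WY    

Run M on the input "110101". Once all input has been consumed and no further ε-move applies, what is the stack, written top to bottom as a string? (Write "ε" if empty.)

$

(q_0, 110101, $)
  read 1, top $: go to q_1, push X$ → (q_1, 10101, X$)
  ε-move, top X: go to q_0, push Y → (q_0, 10101, Y$)
  read 1, top Y: go to q_1, push ε → (q_1, 0101, $)
  read 0, top $: go to q_0, push Y$ → (q_0, 101, Y$)
  read 1, top Y: go to q_1, push ε → (q_1, 01, $)
  read 0, top $: go to q_0, push Y$ → (q_0, 1, Y$)
  read 1, top Y: go to q_1, push ε → (q_1, ε, $)
All input consumed in state q_1 with stack $.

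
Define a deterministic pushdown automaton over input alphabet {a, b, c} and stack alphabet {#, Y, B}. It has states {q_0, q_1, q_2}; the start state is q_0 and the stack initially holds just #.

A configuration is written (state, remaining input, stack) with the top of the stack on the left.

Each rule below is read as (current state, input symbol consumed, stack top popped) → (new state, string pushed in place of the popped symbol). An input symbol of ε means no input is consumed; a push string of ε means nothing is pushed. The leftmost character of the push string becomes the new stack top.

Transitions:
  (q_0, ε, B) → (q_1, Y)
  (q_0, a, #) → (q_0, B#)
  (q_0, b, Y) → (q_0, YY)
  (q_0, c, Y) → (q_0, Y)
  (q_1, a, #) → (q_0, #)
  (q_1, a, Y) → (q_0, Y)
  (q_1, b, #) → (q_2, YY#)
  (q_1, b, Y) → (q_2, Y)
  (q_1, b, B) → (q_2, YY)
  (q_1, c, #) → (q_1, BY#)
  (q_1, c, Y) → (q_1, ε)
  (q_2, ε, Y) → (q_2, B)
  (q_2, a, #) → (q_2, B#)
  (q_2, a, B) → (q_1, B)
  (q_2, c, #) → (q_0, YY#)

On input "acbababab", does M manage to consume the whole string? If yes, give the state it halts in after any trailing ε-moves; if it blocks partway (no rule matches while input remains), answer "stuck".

q_2

(q_0, acbababab, #)
  read a, top #: go to q_0, push B# → (q_0, cbababab, B#)
  ε-move, top B: go to q_1, push Y → (q_1, cbababab, Y#)
  read c, top Y: go to q_1, push ε → (q_1, bababab, #)
  read b, top #: go to q_2, push YY# → (q_2, ababab, YY#)
  ε-move, top Y: go to q_2, push B → (q_2, ababab, BY#)
  read a, top B: go to q_1, push B → (q_1, babab, BY#)
  read b, top B: go to q_2, push YY → (q_2, abab, YYY#)
  ε-move, top Y: go to q_2, push B → (q_2, abab, BYY#)
  read a, top B: go to q_1, push B → (q_1, bab, BYY#)
  read b, top B: go to q_2, push YY → (q_2, ab, YYYY#)
  ε-move, top Y: go to q_2, push B → (q_2, ab, BYYY#)
  read a, top B: go to q_1, push B → (q_1, b, BYYY#)
  read b, top B: go to q_2, push YY → (q_2, ε, YYYYY#)
  ε-move, top Y: go to q_2, push B → (q_2, ε, BYYYY#)
All input consumed; M is in state q_2.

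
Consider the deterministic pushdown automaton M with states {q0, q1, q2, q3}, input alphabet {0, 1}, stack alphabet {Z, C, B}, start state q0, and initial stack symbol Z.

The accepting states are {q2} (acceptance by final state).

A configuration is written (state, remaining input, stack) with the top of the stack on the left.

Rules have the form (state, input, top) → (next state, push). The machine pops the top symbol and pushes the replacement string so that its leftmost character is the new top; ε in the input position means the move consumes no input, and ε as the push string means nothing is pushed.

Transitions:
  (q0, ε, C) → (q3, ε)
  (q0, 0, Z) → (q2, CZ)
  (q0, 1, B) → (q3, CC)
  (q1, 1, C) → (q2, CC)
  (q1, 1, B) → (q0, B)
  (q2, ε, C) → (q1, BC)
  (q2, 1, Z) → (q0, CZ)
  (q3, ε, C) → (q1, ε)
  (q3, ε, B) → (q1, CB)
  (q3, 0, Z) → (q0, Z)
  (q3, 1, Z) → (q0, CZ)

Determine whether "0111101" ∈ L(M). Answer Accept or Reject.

Reject

(q0, 0111101, Z)
  read 0, top Z: go to q2, push CZ → (q2, 111101, CZ)
  ε-move, top C: go to q1, push BC → (q1, 111101, BCZ)
  read 1, top B: go to q0, push B → (q0, 11101, BCZ)
  read 1, top B: go to q3, push CC → (q3, 1101, CCCZ)
  ε-move, top C: go to q1, push ε → (q1, 1101, CCZ)
  read 1, top C: go to q2, push CC → (q2, 101, CCCZ)
  ε-move, top C: go to q1, push BC → (q1, 101, BCCCZ)
  read 1, top B: go to q0, push B → (q0, 01, BCCCZ)
No transition applies at (q0, 01, BCCCZ); input not fully consumed.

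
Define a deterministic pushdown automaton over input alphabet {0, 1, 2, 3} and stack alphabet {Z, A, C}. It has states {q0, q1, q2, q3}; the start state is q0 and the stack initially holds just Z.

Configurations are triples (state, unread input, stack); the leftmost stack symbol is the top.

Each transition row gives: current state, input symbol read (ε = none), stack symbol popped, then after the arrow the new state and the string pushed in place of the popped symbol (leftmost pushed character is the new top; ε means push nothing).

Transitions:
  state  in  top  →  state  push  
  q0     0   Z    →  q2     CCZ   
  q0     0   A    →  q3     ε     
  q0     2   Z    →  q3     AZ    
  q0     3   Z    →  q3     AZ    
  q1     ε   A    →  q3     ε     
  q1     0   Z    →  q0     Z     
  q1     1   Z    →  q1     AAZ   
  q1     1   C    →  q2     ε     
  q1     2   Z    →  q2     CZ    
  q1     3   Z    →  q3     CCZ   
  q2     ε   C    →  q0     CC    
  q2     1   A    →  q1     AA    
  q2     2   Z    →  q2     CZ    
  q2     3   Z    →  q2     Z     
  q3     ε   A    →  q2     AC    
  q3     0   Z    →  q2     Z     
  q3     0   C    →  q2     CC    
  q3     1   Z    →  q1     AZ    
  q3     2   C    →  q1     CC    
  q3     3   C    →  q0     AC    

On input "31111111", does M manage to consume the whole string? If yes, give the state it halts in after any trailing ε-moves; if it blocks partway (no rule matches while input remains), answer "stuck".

(q0, 31111111, Z)
  read 3, top Z: go to q3, push AZ → (q3, 1111111, AZ)
  ε-move, top A: go to q2, push AC → (q2, 1111111, ACZ)
  read 1, top A: go to q1, push AA → (q1, 111111, AACZ)
  ε-move, top A: go to q3, push ε → (q3, 111111, ACZ)
  ε-move, top A: go to q2, push AC → (q2, 111111, ACCZ)
  read 1, top A: go to q1, push AA → (q1, 11111, AACCZ)
  ε-move, top A: go to q3, push ε → (q3, 11111, ACCZ)
  ε-move, top A: go to q2, push AC → (q2, 11111, ACCCZ)
  read 1, top A: go to q1, push AA → (q1, 1111, AACCCZ)
  ε-move, top A: go to q3, push ε → (q3, 1111, ACCCZ)
  ε-move, top A: go to q2, push AC → (q2, 1111, ACCCCZ)
  read 1, top A: go to q1, push AA → (q1, 111, AACCCCZ)
  ε-move, top A: go to q3, push ε → (q3, 111, ACCCCZ)
  ε-move, top A: go to q2, push AC → (q2, 111, ACCCCCZ)
  read 1, top A: go to q1, push AA → (q1, 11, AACCCCCZ)
  ε-move, top A: go to q3, push ε → (q3, 11, ACCCCCZ)
  ε-move, top A: go to q2, push AC → (q2, 11, ACCCCCCZ)
  read 1, top A: go to q1, push AA → (q1, 1, AACCCCCCZ)
  ε-move, top A: go to q3, push ε → (q3, 1, ACCCCCCZ)
  ε-move, top A: go to q2, push AC → (q2, 1, ACCCCCCCZ)
  read 1, top A: go to q1, push AA → (q1, ε, AACCCCCCCZ)
  ε-move, top A: go to q3, push ε → (q3, ε, ACCCCCCCZ)
  ε-move, top A: go to q2, push AC → (q2, ε, ACCCCCCCCZ)
All input consumed; M is in state q2.

q2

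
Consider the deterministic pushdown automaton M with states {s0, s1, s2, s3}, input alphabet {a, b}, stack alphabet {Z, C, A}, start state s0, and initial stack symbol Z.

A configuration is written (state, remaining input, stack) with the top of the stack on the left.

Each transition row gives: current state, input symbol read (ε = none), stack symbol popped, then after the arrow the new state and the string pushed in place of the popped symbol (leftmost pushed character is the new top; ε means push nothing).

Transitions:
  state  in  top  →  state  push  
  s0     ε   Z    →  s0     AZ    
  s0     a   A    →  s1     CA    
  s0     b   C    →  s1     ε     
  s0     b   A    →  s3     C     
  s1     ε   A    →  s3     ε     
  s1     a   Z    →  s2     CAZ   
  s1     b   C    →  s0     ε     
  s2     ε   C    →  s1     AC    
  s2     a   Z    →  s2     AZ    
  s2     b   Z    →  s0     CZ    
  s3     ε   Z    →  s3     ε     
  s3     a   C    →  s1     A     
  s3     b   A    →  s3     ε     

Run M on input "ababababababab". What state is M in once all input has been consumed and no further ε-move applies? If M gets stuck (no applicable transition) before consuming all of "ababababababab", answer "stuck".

(s0, ababababababab, Z)
  ε-move, top Z: go to s0, push AZ → (s0, ababababababab, AZ)
  read a, top A: go to s1, push CA → (s1, babababababab, CAZ)
  read b, top C: go to s0, push ε → (s0, abababababab, AZ)
  read a, top A: go to s1, push CA → (s1, bababababab, CAZ)
  read b, top C: go to s0, push ε → (s0, ababababab, AZ)
  read a, top A: go to s1, push CA → (s1, babababab, CAZ)
  read b, top C: go to s0, push ε → (s0, abababab, AZ)
  read a, top A: go to s1, push CA → (s1, bababab, CAZ)
  read b, top C: go to s0, push ε → (s0, ababab, AZ)
  read a, top A: go to s1, push CA → (s1, babab, CAZ)
  read b, top C: go to s0, push ε → (s0, abab, AZ)
  read a, top A: go to s1, push CA → (s1, bab, CAZ)
  read b, top C: go to s0, push ε → (s0, ab, AZ)
  read a, top A: go to s1, push CA → (s1, b, CAZ)
  read b, top C: go to s0, push ε → (s0, ε, AZ)
All input consumed; M is in state s0.

s0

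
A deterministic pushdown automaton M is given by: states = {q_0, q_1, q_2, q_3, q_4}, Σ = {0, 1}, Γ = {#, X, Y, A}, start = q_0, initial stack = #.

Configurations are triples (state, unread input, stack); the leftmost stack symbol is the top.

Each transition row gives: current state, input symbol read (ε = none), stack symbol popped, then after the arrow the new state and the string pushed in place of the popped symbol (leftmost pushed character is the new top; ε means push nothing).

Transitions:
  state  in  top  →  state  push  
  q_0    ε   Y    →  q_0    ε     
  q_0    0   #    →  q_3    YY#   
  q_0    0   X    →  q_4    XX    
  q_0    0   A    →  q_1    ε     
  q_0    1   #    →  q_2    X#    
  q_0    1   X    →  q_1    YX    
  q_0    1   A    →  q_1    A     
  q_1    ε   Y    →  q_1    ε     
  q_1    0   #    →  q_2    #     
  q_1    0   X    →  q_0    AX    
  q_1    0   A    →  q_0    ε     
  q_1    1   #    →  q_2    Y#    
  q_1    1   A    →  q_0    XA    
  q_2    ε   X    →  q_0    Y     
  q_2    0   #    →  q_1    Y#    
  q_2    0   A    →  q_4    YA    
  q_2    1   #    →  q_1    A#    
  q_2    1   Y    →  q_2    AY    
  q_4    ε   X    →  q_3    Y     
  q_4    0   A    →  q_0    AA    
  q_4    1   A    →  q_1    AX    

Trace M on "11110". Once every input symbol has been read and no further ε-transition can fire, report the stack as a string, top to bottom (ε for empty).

(q_0, 11110, #)
  read 1, top #: go to q_2, push X# → (q_2, 1110, X#)
  ε-move, top X: go to q_0, push Y → (q_0, 1110, Y#)
  ε-move, top Y: go to q_0, push ε → (q_0, 1110, #)
  read 1, top #: go to q_2, push X# → (q_2, 110, X#)
  ε-move, top X: go to q_0, push Y → (q_0, 110, Y#)
  ε-move, top Y: go to q_0, push ε → (q_0, 110, #)
  read 1, top #: go to q_2, push X# → (q_2, 10, X#)
  ε-move, top X: go to q_0, push Y → (q_0, 10, Y#)
  ε-move, top Y: go to q_0, push ε → (q_0, 10, #)
  read 1, top #: go to q_2, push X# → (q_2, 0, X#)
  ε-move, top X: go to q_0, push Y → (q_0, 0, Y#)
  ε-move, top Y: go to q_0, push ε → (q_0, 0, #)
  read 0, top #: go to q_3, push YY# → (q_3, ε, YY#)
All input consumed in state q_3 with stack YY#.

YY#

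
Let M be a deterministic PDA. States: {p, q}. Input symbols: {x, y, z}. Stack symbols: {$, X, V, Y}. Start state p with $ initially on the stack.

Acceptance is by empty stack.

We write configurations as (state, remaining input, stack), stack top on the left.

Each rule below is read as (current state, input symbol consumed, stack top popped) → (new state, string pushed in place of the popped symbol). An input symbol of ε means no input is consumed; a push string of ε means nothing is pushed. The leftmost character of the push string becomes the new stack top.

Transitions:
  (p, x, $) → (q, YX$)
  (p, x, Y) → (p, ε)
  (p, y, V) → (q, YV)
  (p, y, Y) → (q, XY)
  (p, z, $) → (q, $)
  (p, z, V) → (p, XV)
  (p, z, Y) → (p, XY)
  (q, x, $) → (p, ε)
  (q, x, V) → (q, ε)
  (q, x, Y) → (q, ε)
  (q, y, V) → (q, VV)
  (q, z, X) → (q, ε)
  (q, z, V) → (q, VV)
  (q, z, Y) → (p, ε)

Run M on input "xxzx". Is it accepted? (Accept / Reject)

(p, xxzx, $) ⊢ (q, xzx, YX$) ⊢ (q, zx, X$) ⊢ (q, x, $) ⊢ (p, ε, ε)
All input consumed and the stack is empty.

Accept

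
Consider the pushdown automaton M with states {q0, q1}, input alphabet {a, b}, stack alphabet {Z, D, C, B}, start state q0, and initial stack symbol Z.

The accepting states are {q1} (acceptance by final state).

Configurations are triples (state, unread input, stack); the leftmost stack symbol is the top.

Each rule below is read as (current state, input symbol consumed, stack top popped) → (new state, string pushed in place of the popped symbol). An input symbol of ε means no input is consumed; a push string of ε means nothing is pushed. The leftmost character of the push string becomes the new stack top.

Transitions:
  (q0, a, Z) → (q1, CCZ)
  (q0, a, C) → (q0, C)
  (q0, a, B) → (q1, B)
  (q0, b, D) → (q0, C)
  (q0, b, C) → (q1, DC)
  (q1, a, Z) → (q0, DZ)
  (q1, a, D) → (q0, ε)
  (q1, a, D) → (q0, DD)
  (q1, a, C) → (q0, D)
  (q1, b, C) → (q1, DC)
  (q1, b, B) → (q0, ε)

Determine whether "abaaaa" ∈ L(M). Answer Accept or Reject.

No computation consumes all input and reaches a final state.

Reject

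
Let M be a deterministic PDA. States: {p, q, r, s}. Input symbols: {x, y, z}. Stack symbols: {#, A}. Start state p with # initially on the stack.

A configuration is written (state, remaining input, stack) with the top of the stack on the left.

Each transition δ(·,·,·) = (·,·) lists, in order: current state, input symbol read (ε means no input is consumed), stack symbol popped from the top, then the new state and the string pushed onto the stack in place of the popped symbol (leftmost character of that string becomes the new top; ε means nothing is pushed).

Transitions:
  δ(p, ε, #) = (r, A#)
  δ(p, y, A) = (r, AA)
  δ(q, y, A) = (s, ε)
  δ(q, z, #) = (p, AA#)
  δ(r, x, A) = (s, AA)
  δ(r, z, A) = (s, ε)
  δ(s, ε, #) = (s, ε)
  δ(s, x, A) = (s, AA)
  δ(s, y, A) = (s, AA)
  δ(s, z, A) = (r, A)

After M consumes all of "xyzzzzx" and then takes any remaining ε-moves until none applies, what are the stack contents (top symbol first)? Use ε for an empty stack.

(p, xyzzzzx, #)
  ε-move, top #: go to r, push A# → (r, xyzzzzx, A#)
  read x, top A: go to s, push AA → (s, yzzzzx, AA#)
  read y, top A: go to s, push AA → (s, zzzzx, AAA#)
  read z, top A: go to r, push A → (r, zzzx, AAA#)
  read z, top A: go to s, push ε → (s, zzx, AA#)
  read z, top A: go to r, push A → (r, zx, AA#)
  read z, top A: go to s, push ε → (s, x, A#)
  read x, top A: go to s, push AA → (s, ε, AA#)
All input consumed in state s with stack AA#.

AA#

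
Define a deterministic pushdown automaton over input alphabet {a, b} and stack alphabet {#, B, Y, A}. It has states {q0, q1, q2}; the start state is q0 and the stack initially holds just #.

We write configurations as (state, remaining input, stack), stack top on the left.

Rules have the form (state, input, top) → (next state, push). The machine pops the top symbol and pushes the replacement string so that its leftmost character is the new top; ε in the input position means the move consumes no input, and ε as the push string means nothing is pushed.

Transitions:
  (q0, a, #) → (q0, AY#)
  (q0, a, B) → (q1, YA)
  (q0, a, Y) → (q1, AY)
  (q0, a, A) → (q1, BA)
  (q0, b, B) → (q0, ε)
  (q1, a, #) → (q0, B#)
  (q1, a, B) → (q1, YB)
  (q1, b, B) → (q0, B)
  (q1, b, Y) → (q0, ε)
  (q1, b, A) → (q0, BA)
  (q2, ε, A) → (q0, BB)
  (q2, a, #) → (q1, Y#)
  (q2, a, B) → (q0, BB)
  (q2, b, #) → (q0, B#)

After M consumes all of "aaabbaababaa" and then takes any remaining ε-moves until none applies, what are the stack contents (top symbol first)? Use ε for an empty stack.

YBAAY#

(q0, aaabbaababaa, #)
  read a, top #: go to q0, push AY# → (q0, aabbaababaa, AY#)
  read a, top A: go to q1, push BA → (q1, abbaababaa, BAY#)
  read a, top B: go to q1, push YB → (q1, bbaababaa, YBAY#)
  read b, top Y: go to q0, push ε → (q0, baababaa, BAY#)
  read b, top B: go to q0, push ε → (q0, aababaa, AY#)
  read a, top A: go to q1, push BA → (q1, ababaa, BAY#)
  read a, top B: go to q1, push YB → (q1, babaa, YBAY#)
  read b, top Y: go to q0, push ε → (q0, abaa, BAY#)
  read a, top B: go to q1, push YA → (q1, baa, YAAY#)
  read b, top Y: go to q0, push ε → (q0, aa, AAY#)
  read a, top A: go to q1, push BA → (q1, a, BAAY#)
  read a, top B: go to q1, push YB → (q1, ε, YBAAY#)
All input consumed in state q1 with stack YBAAY#.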